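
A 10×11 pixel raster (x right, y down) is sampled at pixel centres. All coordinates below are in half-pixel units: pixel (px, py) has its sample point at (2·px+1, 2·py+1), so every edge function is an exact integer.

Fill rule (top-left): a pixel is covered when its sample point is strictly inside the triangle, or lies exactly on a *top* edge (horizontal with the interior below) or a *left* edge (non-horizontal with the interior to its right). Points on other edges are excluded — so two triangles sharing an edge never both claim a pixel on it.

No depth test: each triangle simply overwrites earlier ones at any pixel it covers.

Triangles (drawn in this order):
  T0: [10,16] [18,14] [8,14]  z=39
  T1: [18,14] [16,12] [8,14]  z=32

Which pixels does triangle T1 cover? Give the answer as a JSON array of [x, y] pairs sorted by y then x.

T0:
  2·area = 20  (B↔C swapped to make it positive)
  edge (10, 16)→(8, 14): d=(-2,-2) top-left  bias=+0
  edge (8, 14)→(18, 14): d=(10,0) top-left  bias=+0
  edge (18, 14)→(10, 16): d=(-8,2) right/bottom  bias=-1
    (0,3)@(1, 7): e=[0,-70,90] → ·  [on edge]
    (1,4)@(3, 9): e=[0,-50,70] → ·  [on edge]
    (2,5)@(5, 11): e=[0,-30,50] → ·  [on edge]
    (3,6)@(7, 13): e=[0,-10,30] → ·  [on edge]
    (4,7)@(9, 15): e=[0,10,10] → █  [on edge]
    (5,7)@(11, 15): e=[4,10,6] → █
    (6,7)@(13, 15): e=[8,10,2] → █
    (7,7)@(15, 15): e=[12,10,-2] → ·
    (4,8)@(9, 17): e=[-4,30,-6] → ·
    (5,8)@(11, 17): e=[0,30,-10] → ·  [on edge]
    (6,8)@(13, 17): e=[4,30,-14] → ·
    (6,9)@(13, 19): e=[0,50,-30] → ·  [on edge]
    (7,10)@(15, 21): e=[0,70,-50] → ·  [on edge]
  covered (3 px):
    · · · · · · · · · ·
    · · · · · · · · · ·
    · · · · · · · · · ·
    · · · · · · · · · ·
    · · · · · · · · · ·
    · · · · · · · · · ·
    · · · · · · · · · ·
    · · · · █ █ █ · · ·
    · · · · · · · · · ·
    · · · · · · · · · ·
    · · · · · · · · · ·
T1:
  2·area = 20  (B↔C swapped to make it positive)
  edge (18, 14)→(8, 14): d=(-10,0) right/bottom  bias=-1
  edge (8, 14)→(16, 12): d=(8,-2) top-left  bias=+0
  edge (16, 12)→(18, 14): d=(2,2) right/bottom  bias=-1
    (2,0)@(5, 1): e=[130,-110,0] → ·  [on edge]
    (3,1)@(7, 3): e=[110,-90,0] → ·  [on edge]
    (4,2)@(9, 5): e=[90,-70,0] → ·  [on edge]
    (5,3)@(11, 7): e=[70,-50,0] → ·  [on edge]
    (6,4)@(13, 9): e=[50,-30,0] → ·  [on edge]
    (7,5)@(15, 11): e=[30,-10,0] → ·  [on edge]
    (6,6)@(13, 13): e=[10,2,8] → █
    (7,6)@(15, 13): e=[10,6,4] → █
    (8,6)@(17, 13): e=[10,10,0] → ·  [on edge]
    (6,7)@(13, 15): e=[-10,18,12] → ·
    (7,7)@(15, 15): e=[-10,22,8] → ·
    (9,7)@(19, 15): e=[-10,30,0] → ·  [on edge]
  covered (2 px):
    · · · · · · · · · ·
    · · · · · · · · · ·
    · · · · · · · · · ·
    · · · · · · · · · ·
    · · · · · · · · · ·
    · · · · · · · · · ·
    · · · · · · █ █ · ·
    · · · · · · · · · ·
    · · · · · · · · · ·
    · · · · · · · · · ·
    · · · · · · · · · ·

Answer: [[6,6],[7,6]]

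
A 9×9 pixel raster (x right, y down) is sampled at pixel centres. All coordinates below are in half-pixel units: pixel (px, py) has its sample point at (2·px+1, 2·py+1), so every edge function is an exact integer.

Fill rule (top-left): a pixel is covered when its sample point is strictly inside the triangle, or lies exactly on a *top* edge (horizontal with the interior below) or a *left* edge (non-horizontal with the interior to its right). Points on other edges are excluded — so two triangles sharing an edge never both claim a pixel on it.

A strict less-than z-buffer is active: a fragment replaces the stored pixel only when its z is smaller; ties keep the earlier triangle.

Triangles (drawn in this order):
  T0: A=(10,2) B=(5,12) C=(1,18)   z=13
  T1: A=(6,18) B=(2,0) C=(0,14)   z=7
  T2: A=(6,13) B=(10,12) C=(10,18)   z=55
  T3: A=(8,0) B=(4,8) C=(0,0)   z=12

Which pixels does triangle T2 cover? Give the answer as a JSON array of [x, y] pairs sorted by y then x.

T0:
  2·area = 10
  edge (10, 2)→(5, 12): d=(-5,10) right/bottom  bias=-1
  edge (5, 12)→(1, 18): d=(-4,6) right/bottom  bias=-1
  edge (1, 18)→(10, 2): d=(9,-16) top-left  bias=+0
    (5,1)@(11, 3): e=[-15,0,25] → ·  [on edge]
    (3,4)@(7, 9): e=[-5,0,15] → ·  [on edge]
    (2,5)@(5, 11): e=[5,4,1] → █
    (3,5)@(7, 11): e=[-15,-8,33] → ·
    (2,6)@(5, 13): e=[-5,-4,19] → ·
    (1,7)@(3, 15): e=[5,0,5] → ·  [on edge]
  covered (1 px):
    · · · · · · · · ·
    · · · · · · · · ·
    · · · · · · · · ·
    · · · · · · · · ·
    · · · · · · · · ·
    · · █ · · · · · ·
    · · · · · · · · ·
    · · · · · · · · ·
    · · · · · · · · ·
T1:
  2·area = 92  (B↔C swapped to make it positive)
  edge (6, 18)→(0, 14): d=(-6,-4) top-left  bias=+0
  edge (0, 14)→(2, 0): d=(2,-14) top-left  bias=+0
  edge (2, 0)→(6, 18): d=(4,18) right/bottom  bias=-1
    (1,2)@(3, 5): e=[66,24,2] → █
    (2,2)@(5, 5): e=[74,52,-34] → ·
    (0,3)@(1, 7): e=[46,0,46] → █  [on edge]
    (2,3)@(5, 7): e=[62,56,-26] → ·
    (0,4)@(1, 9): e=[34,4,54] → █
    (2,4)@(5, 9): e=[50,60,-18] → ·
    (0,5)@(1, 11): e=[22,8,62] → █
    (2,5)@(5, 11): e=[38,64,-10] → ·
    (0,6)@(1, 13): e=[10,12,70] → █
    (2,6)@(5, 13): e=[26,68,-2] → ·
    (0,7)@(1, 15): e=[-2,16,78] → ·
    (1,7)@(3, 15): e=[6,44,42] → █
  covered (12 px):
    · · · · · · · · ·
    · · · · · · · · ·
    · █ · · · · · · ·
    █ █ · · · · · · ·
    █ █ · · · · · · ·
    █ █ · · · · · · ·
    █ █ · · · · · · ·
    · █ █ · · · · · ·
    · · █ · · · · · ·
T2:
  2·area = 24
  edge (6, 13)→(10, 12): d=(4,-1) top-left  bias=+0
  edge (10, 12)→(10, 18): d=(0,6) right/bottom  bias=-1
  edge (10, 18)→(6, 13): d=(-4,-5) top-left  bias=+0
    (3,6)@(7, 13): e=[1,18,5] → █
    (4,6)@(9, 13): e=[3,6,15] → █
    (5,6)@(11, 13): e=[5,-6,25] → ·
    (3,7)@(7, 15): e=[9,18,-3] → ·
    (4,7)@(9, 15): e=[11,6,7] → █
    (5,7)@(11, 15): e=[13,-6,17] → ·
    (4,8)@(9, 17): e=[19,6,-1] → ·
  covered (3 px):
    · · · · · · · · ·
    · · · · · · · · ·
    · · · · · · · · ·
    · · · · · · · · ·
    · · · · · · · · ·
    · · · · · · · · ·
    · · · █ █ · · · ·
    · · · · █ · · · ·
    · · · · · · · · ·
T3:
  2·area = 64
  edge (8, 0)→(4, 8): d=(-4,8) right/bottom  bias=-1
  edge (4, 8)→(0, 0): d=(-4,-8) top-left  bias=+0
  edge (0, 0)→(8, 0): d=(8,0) top-left  bias=+0
    (0,0)@(1, 1): e=[52,4,8] → █
    (1,0)@(3, 1): e=[36,20,8] → █
    (2,0)@(5, 1): e=[20,36,8] → █
    (3,0)@(7, 1): e=[4,52,8] → █
    (4,0)@(9, 1): e=[-12,68,8] → ·
    (0,1)@(1, 3): e=[44,-4,24] → ·
    (1,1)@(3, 3): e=[28,12,24] → █
    (3,1)@(7, 3): e=[-4,44,24] → ·
    (1,2)@(3, 5): e=[20,4,40] → █
    (3,2)@(7, 5): e=[-12,36,40] → ·
    (1,3)@(3, 7): e=[12,-4,56] → ·
    (2,3)@(5, 7): e=[-4,12,56] → ·
  covered (8 px):
    █ █ █ █ · · · · ·
    · █ █ · · · · · ·
    · █ █ · · · · · ·
    · · · · · · · · ·
    · · · · · · · · ·
    · · · · · · · · ·
    · · · · · · · · ·
    · · · · · · · · ·
    · · · · · · · · ·

Answer: [[3,6],[4,6],[4,7]]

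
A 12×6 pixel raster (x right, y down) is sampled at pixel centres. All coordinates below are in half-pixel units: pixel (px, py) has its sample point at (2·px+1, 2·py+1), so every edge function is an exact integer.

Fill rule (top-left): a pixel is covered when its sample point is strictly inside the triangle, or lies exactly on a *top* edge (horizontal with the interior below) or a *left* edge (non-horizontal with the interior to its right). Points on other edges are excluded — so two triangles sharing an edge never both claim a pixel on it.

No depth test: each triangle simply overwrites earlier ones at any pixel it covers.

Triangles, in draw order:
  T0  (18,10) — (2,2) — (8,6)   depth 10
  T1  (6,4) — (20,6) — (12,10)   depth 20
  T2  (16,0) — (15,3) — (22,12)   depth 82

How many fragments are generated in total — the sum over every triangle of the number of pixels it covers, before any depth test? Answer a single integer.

T0:
  2·area = 16  (B↔C swapped to make it positive)
  edge (18, 10)→(8, 6): d=(-10,-4) top-left  bias=+0
  edge (8, 6)→(2, 2): d=(-6,-4) top-left  bias=+0
  edge (2, 2)→(18, 10): d=(16,8) right/bottom  bias=-1
    (3,2)@(7, 5): e=[6,2,8] → X
    (4,2)@(9, 5): e=[14,10,-8] → .
    (3,3)@(7, 7): e=[-14,-10,40] → .
    (5,3)@(11, 7): e=[2,6,8] → X
    (6,3)@(13, 7): e=[10,14,-8] → .
    (5,4)@(11, 9): e=[-18,-6,40] → .
  covered (2 px):
    . . . . . . . . . . . .
    . . . . . . . . . . . .
    . . . X . . . . . . . .
    . . . . . X . . . . . .
    . . . . . . . . . . . .
    . . . . . . . . . . . .
T1:
  2·area = 72
  edge (6, 4)→(20, 6): d=(14,2) right/bottom  bias=-1
  edge (20, 6)→(12, 10): d=(-8,4) right/bottom  bias=-1
  edge (12, 10)→(6, 4): d=(-6,-6) top-left  bias=+0
    (1,0)@(3, 1): e=[-36,108,0] → .  [on edge]
    (2,1)@(5, 3): e=[-12,84,0] → .  [on edge]
    (3,2)@(7, 5): e=[12,60,0] → X  [on edge]
    (4,2)@(9, 5): e=[8,52,12] → X
    (5,2)@(11, 5): e=[4,44,24] → X
    (6,2)@(13, 5): e=[0,36,36] → .  [on edge]
    (3,3)@(7, 7): e=[40,44,-12] → .
    (4,3)@(9, 7): e=[36,36,0] → X  [on edge]
    (6,3)@(13, 7): e=[28,20,24] → X
    (7,3)@(15, 7): e=[24,12,36] → X
    (8,3)@(17, 7): e=[20,4,48] → X
    (9,3)@(19, 7): e=[16,-4,60] → .
    (5,4)@(11, 9): e=[60,12,0] → X  [on edge]
    (6,5)@(13, 11): e=[84,-12,0] → .  [on edge]
  covered (10 px):
    . . . . . . . . . . . .
    . . . . . . . . . . . .
    . . . X X X . . . . . .
    . . . . X X X X X . . .
    . . . . . X X . . . . .
    . . . . . . . . . . . .
T2:
  2·area = 30  (B↔C swapped to make it positive)
  edge (16, 0)→(22, 12): d=(6,12) right/bottom  bias=-1
  edge (22, 12)→(15, 3): d=(-7,-9) top-left  bias=+0
  edge (15, 3)→(16, 0): d=(1,-3) top-left  bias=+0
    (7,1)@(15, 3): e=[30,0,0] → X  [on edge]
    (8,1)@(17, 3): e=[6,18,6] → X
    (9,1)@(19, 3): e=[-18,36,12] → .
    (7,2)@(15, 5): e=[42,-14,2] → .
    (8,2)@(17, 5): e=[18,4,8] → X
    (9,2)@(19, 5): e=[-6,22,14] → .
    (8,3)@(17, 7): e=[30,-10,10] → .
    (9,3)@(19, 7): e=[6,8,16] → X
    (10,3)@(21, 7): e=[-18,26,22] → .
    (6,4)@(13, 9): e=[90,-60,0] → .  [on edge]
    (9,4)@(19, 9): e=[18,-6,18] → .
  covered (4 px):
    . . . . . . . . . . . .
    . . . . . . . X X . . .
    . . . . . . . . X . . .
    . . . . . . . . . X . .
    . . . . . . . . . . . .
    . . . . . . . . . . . .

Final: 16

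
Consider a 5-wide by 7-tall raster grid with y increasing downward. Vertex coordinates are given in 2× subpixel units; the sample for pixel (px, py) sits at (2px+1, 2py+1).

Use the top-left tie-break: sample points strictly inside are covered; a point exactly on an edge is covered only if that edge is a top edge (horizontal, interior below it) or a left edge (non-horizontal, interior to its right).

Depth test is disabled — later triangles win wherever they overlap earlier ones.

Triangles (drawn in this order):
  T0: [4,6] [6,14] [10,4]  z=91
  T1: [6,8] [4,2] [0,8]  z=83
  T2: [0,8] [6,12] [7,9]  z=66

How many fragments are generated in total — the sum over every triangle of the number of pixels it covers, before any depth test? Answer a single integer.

T0:
  2·area = 52  (B↔C swapped to make it positive)
  edge (4, 6)→(10, 4): d=(6,-2) top-left  bias=+0
  edge (10, 4)→(6, 14): d=(-4,10) right/bottom  bias=-1
  edge (6, 14)→(4, 6): d=(-2,-8) top-left  bias=+0
    (3,2)@(7, 5): e=[0,26,26] → #  [on edge]
    (4,2)@(9, 5): e=[4,6,42] → #
    (0,3)@(1, 7): e=[0,78,-26] → ·  [on edge]
    (2,3)@(5, 7): e=[8,38,6] → #
    (4,3)@(9, 7): e=[16,-2,38] → ·
    (2,4)@(5, 9): e=[20,30,2] → #
    (4,4)@(9, 9): e=[28,-10,34] → ·
    (2,5)@(5, 11): e=[32,22,-2] → ·
    (3,5)@(7, 11): e=[36,2,14] → #
    (4,5)@(9, 11): e=[40,-18,30] → ·
    (3,6)@(7, 13): e=[48,-6,10] → ·
  covered (7 px):
    · · · · ·
    · · · · ·
    · · · # #
    · · # # ·
    · · # # ·
    · · · # ·
    · · · · ·
T1:
  2·area = 36  (B↔C swapped to make it positive)
  edge (6, 8)→(0, 8): d=(-6,0) right/bottom  bias=-1
  edge (0, 8)→(4, 2): d=(4,-6) top-left  bias=+0
  edge (4, 2)→(6, 8): d=(2,6) right/bottom  bias=-1
    (1,2)@(3, 5): e=[18,6,12] → #
    (2,2)@(5, 5): e=[18,18,0] → ·  [on edge]
    (0,3)@(1, 7): e=[6,2,28] → #
    (2,3)@(5, 7): e=[6,26,4] → #
    (3,3)@(7, 7): e=[6,38,-8] → ·
    (0,4)@(1, 9): e=[-6,10,32] → ·
    (1,4)@(3, 9): e=[-6,22,20] → ·
    (2,4)@(5, 9): e=[-6,34,8] → ·
    (3,5)@(7, 11): e=[-18,54,0] → ·  [on edge]
  covered (4 px):
    · · · · ·
    · · · · ·
    · # · · ·
    # # # · ·
    · · · · ·
    · · · · ·
    · · · · ·
T2:
  2·area = 22  (B↔C swapped to make it positive)
  edge (0, 8)→(7, 9): d=(7,1) right/bottom  bias=-1
  edge (7, 9)→(6, 12): d=(-1,3) right/bottom  bias=-1
  edge (6, 12)→(0, 8): d=(-6,-4) top-left  bias=+0
    (4,1)@(9, 3): e=[-44,0,66] → ·  [on edge]
    (1,4)@(3, 9): e=[4,12,6] → #
    (2,4)@(5, 9): e=[2,6,14] → #
    (3,4)@(7, 9): e=[0,0,22] → ·  [on edge]
    (1,5)@(3, 11): e=[18,10,-6] → ·
    (2,5)@(5, 11): e=[16,4,2] → #
    (3,5)@(7, 11): e=[14,-2,10] → ·
    (2,6)@(5, 13): e=[30,2,-10] → ·
  covered (3 px):
    · · · · ·
    · · · · ·
    · · · · ·
    · · · · ·
    · # # · ·
    · · # · ·
    · · · · ·

Result: 14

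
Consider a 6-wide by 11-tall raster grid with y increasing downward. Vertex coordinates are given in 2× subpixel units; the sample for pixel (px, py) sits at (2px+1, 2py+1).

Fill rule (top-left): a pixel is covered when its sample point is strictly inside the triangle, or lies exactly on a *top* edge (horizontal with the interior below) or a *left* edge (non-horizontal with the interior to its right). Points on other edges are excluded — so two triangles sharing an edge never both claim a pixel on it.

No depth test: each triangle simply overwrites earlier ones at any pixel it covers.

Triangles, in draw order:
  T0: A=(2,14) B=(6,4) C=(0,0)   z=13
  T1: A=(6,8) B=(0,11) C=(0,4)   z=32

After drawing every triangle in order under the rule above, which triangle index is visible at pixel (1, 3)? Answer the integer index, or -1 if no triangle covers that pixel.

T0:
  2·area = 76  (B↔C swapped to make it positive)
  edge (2, 14)→(0, 0): d=(-2,-14) top-left  bias=+0
  edge (0, 0)→(6, 4): d=(6,4) right/bottom  bias=-1
  edge (6, 4)→(2, 14): d=(-4,10) right/bottom  bias=-1
    (0,0)@(1, 1): e=[12,2,62] → X
    (1,0)@(3, 1): e=[40,-6,42] → .
    (0,1)@(1, 3): e=[8,14,54] → X
    (1,1)@(3, 3): e=[36,6,34] → X
    (2,1)@(5, 3): e=[64,-2,14] → .
    (0,2)@(1, 5): e=[4,26,46] → X
    (2,2)@(5, 5): e=[60,10,6] → X
    (3,2)@(7, 5): e=[88,2,-14] → .
    (0,3)@(1, 7): e=[0,38,38] → X  [on edge]
    (2,3)@(5, 7): e=[56,22,-2] → .
    (0,4)@(1, 9): e=[-4,50,30] → .
    (1,4)@(3, 9): e=[24,42,10] → X
    (1,10)@(3, 21): e=[0,114,-38] → .  [on edge]
  covered (10 px):
    X . . . . .
    X X . . . .
    X X X . . .
    X X . . . .
    . X . . . .
    . X . . . .
    . . . . . .
    . . . . . .
    . . . . . .
    . . . . . .
    . . . . . .
T1:
  2·area = 42
  edge (6, 8)→(0, 11): d=(-6,3) right/bottom  bias=-1
  edge (0, 11)→(0, 4): d=(0,-7) top-left  bias=+0
  edge (0, 4)→(6, 8): d=(6,4) right/bottom  bias=-1
    (0,2)@(1, 5): e=[33,7,2] → X
    (1,2)@(3, 5): e=[27,21,-6] → .
    (0,3)@(1, 7): e=[21,7,14] → X
    (1,3)@(3, 7): e=[15,21,6] → X
    (2,3)@(5, 7): e=[9,35,-2] → .
    (0,4)@(1, 9): e=[9,7,26] → X
    (2,4)@(5, 9): e=[-3,35,10] → .
    (0,5)@(1, 11): e=[-3,7,38] → .
    (1,5)@(3, 11): e=[-9,21,30] → .
  covered (5 px):
    . . . . . .
    . . . . . .
    X . . . . .
    X X . . . .
    X X . . . .
    . . . . . .
    . . . . . .
    . . . . . .
    . . . . . .
    . . . . . .
    . . . . . .

Z-buffer (winner per pixel, '.' = empty):
  0 . . . . .
  0 0 . . . .
  1 0 0 . . .
  1 1 . . . .
  1 1 . . . .
  . 0 . . . .
  . . . . . .
  . . . . . .
  . . . . . .
  . . . . . .
  . . . . . .

Answer: 1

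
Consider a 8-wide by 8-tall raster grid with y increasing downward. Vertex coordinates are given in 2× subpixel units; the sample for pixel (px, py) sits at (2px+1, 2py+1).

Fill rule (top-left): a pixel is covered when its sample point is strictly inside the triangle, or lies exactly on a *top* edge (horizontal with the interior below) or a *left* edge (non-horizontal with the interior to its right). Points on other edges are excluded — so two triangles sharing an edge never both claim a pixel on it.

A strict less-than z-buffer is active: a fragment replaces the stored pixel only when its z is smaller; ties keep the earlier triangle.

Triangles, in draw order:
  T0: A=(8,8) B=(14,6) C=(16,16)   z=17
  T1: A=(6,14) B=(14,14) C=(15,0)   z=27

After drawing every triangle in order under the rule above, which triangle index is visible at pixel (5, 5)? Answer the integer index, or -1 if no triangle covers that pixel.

T0:
  2·area = 64
  edge (8, 8)→(14, 6): d=(6,-2) top-left  bias=+0
  edge (14, 6)→(16, 16): d=(2,10) right/bottom  bias=-1
  edge (16, 16)→(8, 8): d=(-8,-8) top-left  bias=+0
    (0,0)@(1, 1): e=[-56,120,0] → .  [on edge]
    (6,0)@(13, 1): e=[-32,0,96] → .  [on edge]
    (1,1)@(3, 3): e=[-40,104,0] → .  [on edge]
    (2,2)@(5, 5): e=[-24,88,0] → .  [on edge]
    (3,3)@(7, 7): e=[-8,72,0] → .  [on edge]
    (5,3)@(11, 7): e=[0,32,32] → X  [on edge]
    (6,3)@(13, 7): e=[4,12,48] → X
    (7,3)@(15, 7): e=[8,-8,64] → .
    (2,4)@(5, 9): e=[0,96,-32] → .  [on edge]
    (4,4)@(9, 9): e=[8,56,0] → X  [on edge]
    (7,4)@(15, 9): e=[20,-4,48] → .
    (4,5)@(9, 11): e=[20,60,-16] → .
    (5,5)@(11, 11): e=[24,40,0] → X  [on edge]
    (7,5)@(15, 11): e=[32,0,32] → .  [on edge]
    (6,6)@(13, 13): e=[40,24,0] → X  [on edge]
    (7,7)@(15, 15): e=[56,8,0] → X  [on edge]
  covered (10 px):
    . . . . . . . .
    . . . . . . . .
    . . . . . . . .
    . . . . . X X .
    . . . . X X X .
    . . . . . X X .
    . . . . . . X X
    . . . . . . . X
T1:
  2·area = 112  (B↔C swapped to make it positive)
  edge (6, 14)→(15, 0): d=(9,-14) top-left  bias=+0
  edge (15, 0)→(14, 14): d=(-1,14) right/bottom  bias=-1
  edge (14, 14)→(6, 14): d=(-8,0) right/bottom  bias=-1
    (6,2)@(13, 5): e=[17,23,72] → X
    (7,2)@(15, 5): e=[45,-5,72] → .
    (5,3)@(11, 7): e=[7,49,56] → X
    (7,3)@(15, 7): e=[63,-7,56] → .
    (5,4)@(11, 9): e=[25,47,40] → X
    (7,4)@(15, 9): e=[81,-9,40] → .
    (4,5)@(9, 11): e=[15,73,24] → X
    (7,5)@(15, 11): e=[99,-11,24] → .
    (3,6)@(7, 13): e=[5,99,8] → X
    (7,6)@(15, 13): e=[117,-13,8] → .
    (3,7)@(7, 15): e=[23,97,-8] → .
    (4,7)@(9, 15): e=[51,69,-8] → .
  covered (12 px):
    . . . . . . . .
    . . . . . . . .
    . . . . . . X .
    . . . . . X X .
    . . . . . X X .
    . . . . X X X .
    . . . X X X X .
    . . . . . . . .

Z-buffer (winner per pixel, '.' = empty):
  . . . . . . . .
  . . . . . . . .
  . . . . . . 1 .
  . . . . . 0 0 .
  . . . . 0 0 0 .
  . . . . 1 0 0 .
  . . . 1 1 1 0 0
  . . . . . . . 0

Answer: 0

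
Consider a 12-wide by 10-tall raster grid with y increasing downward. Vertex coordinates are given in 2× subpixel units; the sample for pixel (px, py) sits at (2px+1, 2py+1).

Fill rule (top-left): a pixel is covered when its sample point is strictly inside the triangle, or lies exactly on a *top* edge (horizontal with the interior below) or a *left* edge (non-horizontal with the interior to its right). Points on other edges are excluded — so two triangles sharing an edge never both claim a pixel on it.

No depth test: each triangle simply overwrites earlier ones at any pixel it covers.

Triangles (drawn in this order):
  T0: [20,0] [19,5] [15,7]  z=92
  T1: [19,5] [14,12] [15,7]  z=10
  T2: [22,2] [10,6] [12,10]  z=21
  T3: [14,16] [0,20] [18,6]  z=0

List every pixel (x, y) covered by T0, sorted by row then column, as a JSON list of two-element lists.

T0:
  2·area = 18
  edge (20, 0)→(19, 5): d=(-1,5) right/bottom  bias=-1
  edge (19, 5)→(15, 7): d=(-4,2) right/bottom  bias=-1
  edge (15, 7)→(20, 0): d=(5,-7) top-left  bias=+0
    (9,1)@(19, 3): e=[2,8,8] → █
    (10,1)@(21, 3): e=[-8,4,22] → ·
    (11,1)@(23, 3): e=[-18,0,36] → ·  [on edge]
    (8,2)@(17, 5): e=[10,4,4] → █
    (9,2)@(19, 5): e=[0,0,18] → ·  [on edge]
    (7,3)@(15, 7): e=[18,0,0] → ·  [on edge]
    (8,3)@(17, 7): e=[8,-4,14] → ·
    (5,4)@(11, 9): e=[36,0,-18] → ·  [on edge]
    (3,5)@(7, 11): e=[54,0,-36] → ·  [on edge]
    (1,6)@(3, 13): e=[72,0,-54] → ·  [on edge]
    (8,7)@(17, 15): e=[0,-36,54] → ·  [on edge]
  covered (2 px):
    · · · · · · · · · · · ·
    · · · · · · · · · █ · ·
    · · · · · · · · █ · · ·
    · · · · · · · · · · · ·
    · · · · · · · · · · · ·
    · · · · · · · · · · · ·
    · · · · · · · · · · · ·
    · · · · · · · · · · · ·
    · · · · · · · · · · · ·
    · · · · · · · · · · · ·
T1:
  2·area = 18
  edge (19, 5)→(14, 12): d=(-5,7) right/bottom  bias=-1
  edge (14, 12)→(15, 7): d=(1,-5) top-left  bias=+0
  edge (15, 7)→(19, 5): d=(4,-2) top-left  bias=+0
    (11,1)@(23, 3): e=[-18,36,0] → ·  [on edge]
    (9,2)@(19, 5): e=[0,18,0] → ·  [on edge]
    (7,3)@(15, 7): e=[18,0,0] → █  [on edge]
    (8,3)@(17, 7): e=[4,10,4] → █
    (9,3)@(19, 7): e=[-10,20,8] → ·
    (5,4)@(11, 9): e=[36,-18,0] → ·  [on edge]
    (7,4)@(15, 9): e=[8,2,8] → █
    (8,4)@(17, 9): e=[-6,12,12] → ·
    (3,5)@(7, 11): e=[54,-36,0] → ·  [on edge]
    (7,5)@(15, 11): e=[-2,4,16] → ·
    (1,6)@(3, 13): e=[72,-54,0] → ·  [on edge]
    (6,8)@(13, 17): e=[-18,0,36] → ·  [on edge]
    (4,9)@(9, 19): e=[0,-18,36] → ·  [on edge]
  covered (3 px):
    · · · · · · · · · · · ·
    · · · · · · · · · · · ·
    · · · · · · · · · · · ·
    · · · · · · · █ █ · · ·
    · · · · · · · █ · · · ·
    · · · · · · · · · · · ·
    · · · · · · · · · · · ·
    · · · · · · · · · · · ·
    · · · · · · · · · · · ·
    · · · · · · · · · · · ·
T2:
  2·area = 56  (B↔C swapped to make it positive)
  edge (22, 2)→(12, 10): d=(-10,8) right/bottom  bias=-1
  edge (12, 10)→(10, 6): d=(-2,-4) top-left  bias=+0
  edge (10, 6)→(22, 2): d=(12,-4) top-left  bias=+0
    (9,1)@(19, 3): e=[14,42,0] → █  [on edge]
    (10,1)@(21, 3): e=[-2,50,8] → ·
    (6,2)@(13, 5): e=[42,14,0] → █  [on edge]
    (7,2)@(15, 5): e=[26,22,8] → █
    (8,2)@(17, 5): e=[10,30,16] → █
    (9,2)@(19, 5): e=[-6,38,24] → ·
    (3,3)@(7, 7): e=[70,-14,0] → ·  [on edge]
    (5,3)@(11, 7): e=[38,2,16] → █
    (8,3)@(17, 7): e=[-10,26,40] → ·
    (0,4)@(1, 9): e=[98,-42,0] → ·  [on edge]
    (5,4)@(11, 9): e=[18,-2,40] → ·
    (6,4)@(13, 9): e=[2,6,48] → █
  covered (8 px):
    · · · · · · · · · · · ·
    · · · · · · · · · █ · ·
    · · · · · · █ █ █ · · ·
    · · · · · █ █ █ · · · ·
    · · · · · · █ · · · · ·
    · · · · · · · · · · · ·
    · · · · · · · · · · · ·
    · · · · · · · · · · · ·
    · · · · · · · · · · · ·
    · · · · · · · · · · · ·
T3:
  2·area = 124
  edge (14, 16)→(0, 20): d=(-14,4) right/bottom  bias=-1
  edge (0, 20)→(18, 6): d=(18,-14) top-left  bias=+0
  edge (18, 6)→(14, 16): d=(-4,10) right/bottom  bias=-1
    (8,3)@(17, 7): e=[114,4,6] → █
    (9,3)@(19, 7): e=[106,32,-14] → ·
    (7,4)@(15, 9): e=[94,12,18] → █
    (8,4)@(17, 9): e=[86,40,-2] → ·
    (6,5)@(13, 11): e=[74,20,30] → █
    (8,5)@(17, 11): e=[58,76,-10] → ·
    (4,6)@(9, 13): e=[62,0,62] → █  [on edge]
    (5,6)@(11, 13): e=[54,28,42] → █
    (8,6)@(17, 13): e=[30,112,-18] → ·
    (3,7)@(7, 15): e=[42,8,74] → █
    (7,7)@(15, 15): e=[10,120,-6] → ·
    (2,8)@(5, 17): e=[22,16,86] → █
  covered (16 px):
    · · · · · · · · · · · ·
    · · · · · · · · · · · ·
    · · · · · · · · · · · ·
    · · · · · · · · █ · · ·
    · · · · · · · █ · · · ·
    · · · · · · █ █ · · · ·
    · · · · █ █ █ █ · · · ·
    · · · █ █ █ █ · · · · ·
    · · █ █ █ · · · · · · ·
    · █ · · · · · · · · · ·

Result: [[9,1],[8,2]]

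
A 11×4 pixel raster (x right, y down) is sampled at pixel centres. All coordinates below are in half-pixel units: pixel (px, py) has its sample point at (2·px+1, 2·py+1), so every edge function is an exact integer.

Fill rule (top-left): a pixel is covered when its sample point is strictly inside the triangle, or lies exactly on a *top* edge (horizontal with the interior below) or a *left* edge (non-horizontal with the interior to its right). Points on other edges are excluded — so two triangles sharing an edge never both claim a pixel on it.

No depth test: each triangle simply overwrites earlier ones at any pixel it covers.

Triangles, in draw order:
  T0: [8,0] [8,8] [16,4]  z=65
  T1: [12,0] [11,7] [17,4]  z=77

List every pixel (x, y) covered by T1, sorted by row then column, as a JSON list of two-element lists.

T0:
  2·area = 64  (B↔C swapped to make it positive)
  edge (8, 0)→(16, 4): d=(8,4) right/bottom  bias=-1
  edge (16, 4)→(8, 8): d=(-8,4) right/bottom  bias=-1
  edge (8, 8)→(8, 0): d=(0,-8) top-left  bias=+0
    (4,0)@(9, 1): e=[4,52,8] → X
    (5,0)@(11, 1): e=[-4,44,24] → .
    (4,1)@(9, 3): e=[20,36,8] → X
    (5,1)@(11, 3): e=[12,28,24] → X
    (6,1)@(13, 3): e=[4,20,40] → X
    (7,1)@(15, 3): e=[-4,12,56] → .
    (4,2)@(9, 5): e=[36,20,8] → X
    (7,2)@(15, 5): e=[12,-4,56] → .
    (4,3)@(9, 7): e=[52,4,8] → X
    (5,3)@(11, 7): e=[44,-4,24] → .
    (6,3)@(13, 7): e=[36,-12,40] → .
  covered (8 px):
    . . . . X . . . . . .
    . . . . X X X . . . .
    . . . . X X X . . . .
    . . . . X . . . . . .
T1:
  2·area = 39  (B↔C swapped to make it positive)
  edge (12, 0)→(17, 4): d=(5,4) right/bottom  bias=-1
  edge (17, 4)→(11, 7): d=(-6,3) right/bottom  bias=-1
  edge (11, 7)→(12, 0): d=(1,-7) top-left  bias=+0
    (6,0)@(13, 1): e=[1,30,8] → X
    (7,0)@(15, 1): e=[-7,24,22] → .
    (6,1)@(13, 3): e=[11,18,10] → X
    (7,1)@(15, 3): e=[3,12,24] → X
    (8,1)@(17, 3): e=[-5,6,38] → .
    (9,1)@(19, 3): e=[-13,0,52] → .  [on edge]
    (6,2)@(13, 5): e=[21,6,12] → X
    (7,2)@(15, 5): e=[13,0,26] → .  [on edge]
    (5,3)@(11, 7): e=[39,0,0] → .  [on edge]
    (6,3)@(13, 7): e=[31,-6,14] → .
  covered (4 px):
    . . . . . . X . . . .
    . . . . . . X X . . .
    . . . . . . X . . . .
    . . . . . . . . . . .

Result: [[6,0],[6,1],[7,1],[6,2]]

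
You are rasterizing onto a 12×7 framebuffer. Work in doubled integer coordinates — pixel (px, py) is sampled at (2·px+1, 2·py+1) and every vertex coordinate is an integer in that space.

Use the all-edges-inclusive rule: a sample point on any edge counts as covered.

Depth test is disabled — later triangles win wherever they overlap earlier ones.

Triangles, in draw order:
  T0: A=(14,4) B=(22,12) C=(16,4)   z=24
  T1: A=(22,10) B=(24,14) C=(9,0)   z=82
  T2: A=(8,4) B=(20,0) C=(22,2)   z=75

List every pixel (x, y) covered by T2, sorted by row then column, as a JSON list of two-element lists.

T0:
  2·area = 16  (B↔C swapped to make it positive)
  edge (14, 4)→(16, 4): d=(2,0) inclusive
  edge (16, 4)→(22, 12): d=(6,8) inclusive
  edge (22, 12)→(14, 4): d=(-8,-8) inclusive
    (5,0)@(11, 1): e=[-6,22,0] → ·  [on edge]
    (6,1)@(13, 3): e=[-2,18,0] → ·  [on edge]
    (7,2)@(15, 5): e=[2,14,0] → █  [on edge]
    (8,2)@(17, 5): e=[2,-2,16] → ·
    (7,3)@(15, 7): e=[6,26,-16] → ·
    (8,3)@(17, 7): e=[6,10,0] → █  [on edge]
    (9,3)@(19, 7): e=[6,-6,16] → ·
    (8,4)@(17, 9): e=[10,22,-16] → ·
    (9,4)@(19, 9): e=[10,6,0] → █  [on edge]
    (10,4)@(21, 9): e=[10,-10,16] → ·
    (9,5)@(19, 11): e=[14,18,-16] → ·
    (10,5)@(21, 11): e=[14,2,0] → █  [on edge]
    (11,6)@(23, 13): e=[18,-2,0] → ·  [on edge]
  covered (4 px):
    · · · · · · · · · · · ·
    · · · · · · · · · · · ·
    · · · · · · · █ · · · ·
    · · · · · · · · █ · · ·
    · · · · · · · · · █ · ·
    · · · · · · · · · · █ ·
    · · · · · · · · · · · ·
T1:
  2·area = 32
  edge (22, 10)→(24, 14): d=(2,4) inclusive
  edge (24, 14)→(9, 0): d=(-15,-14) inclusive
  edge (9, 0)→(22, 10): d=(13,10) inclusive
    (7,2)@(15, 5): e=[18,9,5] → █
    (8,2)@(17, 5): e=[10,37,-15] → ·
    (7,3)@(15, 7): e=[22,-21,31] → ·
    (8,3)@(17, 7): e=[14,7,11] → █
    (9,3)@(19, 7): e=[6,35,-9] → ·
    (8,4)@(17, 9): e=[18,-23,37] → ·
    (9,4)@(19, 9): e=[10,5,17] → █
    (10,4)@(21, 9): e=[2,33,-3] → ·
    (9,5)@(19, 11): e=[14,-25,43] → ·
    (10,5)@(21, 11): e=[6,3,23] → █
    (11,5)@(23, 11): e=[-2,31,3] → ·
    (10,6)@(21, 13): e=[10,-27,49] → ·
  covered (5 px):
    · · · · · · · · · · · ·
    · · · · · · · · · · · ·
    · · · · · · · █ · · · ·
    · · · · · · · · █ · · ·
    · · · · · · · · · █ · ·
    · · · · · · · · · · █ ·
    · · · · · · · · · · · █
T2:
  2·area = 32
  edge (8, 4)→(20, 0): d=(12,-4) inclusive
  edge (20, 0)→(22, 2): d=(2,2) inclusive
  edge (22, 2)→(8, 4): d=(-14,2) inclusive
    (8,0)@(17, 1): e=[0,8,24] → █  [on edge]
    (9,0)@(19, 1): e=[8,4,20] → █
    (10,0)@(21, 1): e=[16,0,16] → █  [on edge]
    (11,0)@(23, 1): e=[24,-4,12] → ·
    (5,1)@(11, 3): e=[0,24,8] → █  [on edge]
    (6,1)@(13, 3): e=[8,20,4] → █
    (7,1)@(15, 3): e=[16,16,0] → █  [on edge]
    (8,1)@(17, 3): e=[24,12,-4] → ·
    (9,1)@(19, 3): e=[32,8,-8] → ·
    (10,1)@(21, 3): e=[40,4,-12] → ·
    (11,1)@(23, 3): e=[48,0,-16] → ·  [on edge]
    (0,2)@(1, 5): e=[-16,48,0] → ·  [on edge]
    (2,2)@(5, 5): e=[0,40,-8] → ·  [on edge]
  covered (6 px):
    · · · · · · · · █ █ █ ·
    · · · · · █ █ █ · · · ·
    · · · · · · · · · · · ·
    · · · · · · · · · · · ·
    · · · · · · · · · · · ·
    · · · · · · · · · · · ·
    · · · · · · · · · · · ·

Answer: [[8,0],[9,0],[10,0],[5,1],[6,1],[7,1]]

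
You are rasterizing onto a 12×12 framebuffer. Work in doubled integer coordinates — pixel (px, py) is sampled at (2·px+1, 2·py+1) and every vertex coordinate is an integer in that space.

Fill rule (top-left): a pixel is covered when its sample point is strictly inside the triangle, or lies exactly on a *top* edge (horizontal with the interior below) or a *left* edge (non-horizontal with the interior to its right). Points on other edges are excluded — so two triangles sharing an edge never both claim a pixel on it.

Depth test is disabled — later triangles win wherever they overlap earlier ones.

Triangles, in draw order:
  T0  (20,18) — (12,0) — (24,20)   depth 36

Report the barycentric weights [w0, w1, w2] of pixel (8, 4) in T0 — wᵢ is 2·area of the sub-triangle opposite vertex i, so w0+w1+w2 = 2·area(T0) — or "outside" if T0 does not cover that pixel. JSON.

T0:
  2·area = 56
  edge (20, 18)→(12, 0): d=(-8,-18) top-left  bias=+0
  edge (12, 0)→(24, 20): d=(12,20) right/bottom  bias=-1
  edge (24, 20)→(20, 18): d=(-4,-2) top-left  bias=+0
    (7,2)@(15, 5): e=[14,0,42] → .  [on edge]
    (8,4)@(17, 9): e=[18,8,30] → X
    (9,4)@(19, 9): e=[54,-32,34] → .
    (8,5)@(17, 11): e=[2,32,22] → X
    (9,5)@(19, 11): e=[38,-8,26] → .
    (8,6)@(17, 13): e=[-14,56,14] → .
    (9,6)@(19, 13): e=[22,16,18] → X
    (10,6)@(21, 13): e=[58,-24,22] → .
    (9,7)@(19, 15): e=[6,40,10] → X
    (10,7)@(21, 15): e=[42,0,14] → .  [on edge]
    (9,8)@(19, 17): e=[-10,64,2] → .
    (10,8)@(21, 17): e=[26,24,6] → X
  covered (6 px):
    . . . . . . . . . . . .
    . . . . . . . . . . . .
    . . . . . . . . . . . .
    . . . . . . . . . . . .
    . . . . . . . . X . . .
    . . . . . . . . X . . .
    . . . . . . . . . X . .
    . . . . . . . . . X . .
    . . . . . . . . . . X .
    . . . . . . . . . . . X
    . . . . . . . . . . . .
    . . . . . . . . . . . .

Answer: [8,30,18]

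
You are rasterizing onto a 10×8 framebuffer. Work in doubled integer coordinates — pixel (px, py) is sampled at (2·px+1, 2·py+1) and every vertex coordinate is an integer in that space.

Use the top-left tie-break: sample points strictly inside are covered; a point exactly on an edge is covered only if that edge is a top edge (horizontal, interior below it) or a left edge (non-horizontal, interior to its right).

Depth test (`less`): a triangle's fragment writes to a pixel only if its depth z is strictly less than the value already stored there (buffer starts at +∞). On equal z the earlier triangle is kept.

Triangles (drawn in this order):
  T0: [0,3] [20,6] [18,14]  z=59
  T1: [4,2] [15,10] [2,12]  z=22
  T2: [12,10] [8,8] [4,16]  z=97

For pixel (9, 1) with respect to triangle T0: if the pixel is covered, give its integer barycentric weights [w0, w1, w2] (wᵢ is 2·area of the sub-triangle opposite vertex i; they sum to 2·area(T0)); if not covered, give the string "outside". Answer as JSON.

T0:
  2·area = 166
  edge (0, 3)→(20, 6): d=(20,3) right/bottom  bias=-1
  edge (20, 6)→(18, 14): d=(-2,8) right/bottom  bias=-1
  edge (18, 14)→(0, 3): d=(-18,-11) top-left  bias=+0
    (2,2)@(5, 5): e=[25,122,19] → █
    (3,2)@(7, 5): e=[19,106,41] → █
    (4,2)@(9, 5): e=[13,90,63] → █
    (5,2)@(11, 5): e=[7,74,85] → █
    (6,2)@(13, 5): e=[1,58,107] → █
    (7,2)@(15, 5): e=[-5,42,129] → ·
    (2,3)@(5, 7): e=[65,118,-17] → ·
    (3,3)@(7, 7): e=[59,102,5] → █
    (7,3)@(15, 7): e=[35,38,93] → █
    (8,3)@(17, 7): e=[29,22,115] → █
    (9,3)@(19, 7): e=[23,6,137] → █
    (3,4)@(7, 9): e=[99,98,-31] → ·
  covered (20 px):
    · · · · · · · · · ·
    · · · · · · · · · ·
    · · █ █ █ █ █ · · ·
    · · · █ █ █ █ █ █ █
    · · · · · █ █ █ █ █
    · · · · · · · █ █ ·
    · · · · · · · · █ ·
    · · · · · · · · · ·
T1:
  2·area = 126
  edge (4, 2)→(15, 10): d=(11,8) right/bottom  bias=-1
  edge (15, 10)→(2, 12): d=(-13,2) right/bottom  bias=-1
  edge (2, 12)→(4, 2): d=(2,-10) top-left  bias=+0
    (2,1)@(5, 3): e=[3,111,12] → █
    (3,1)@(7, 3): e=[-13,107,32] → ·
    (2,2)@(5, 5): e=[25,85,16] → █
    (3,2)@(7, 5): e=[9,81,36] → █
    (4,2)@(9, 5): e=[-7,77,56] → ·
    (1,3)@(3, 7): e=[63,63,0] → █  [on edge]
    (4,3)@(9, 7): e=[15,51,60] → █
    (5,3)@(11, 7): e=[-1,47,80] → ·
    (1,4)@(3, 9): e=[85,37,4] → █
    (5,4)@(11, 9): e=[21,21,84] → █
    (6,4)@(13, 9): e=[5,17,104] → █
    (7,4)@(15, 9): e=[-11,13,124] → ·
  covered (16 px):
    · · · · · · · · · ·
    · · █ · · · · · · ·
    · · █ █ · · · · · ·
    · █ █ █ █ · · · · ·
    · █ █ █ █ █ █ · · ·
    · █ █ █ · · · · · ·
    · · · · · · · · · ·
    · · · · · · · · · ·
T2:
  2·area = 40  (B↔C swapped to make it positive)
  edge (12, 10)→(4, 16): d=(-8,6) right/bottom  bias=-1
  edge (4, 16)→(8, 8): d=(4,-8) top-left  bias=+0
  edge (8, 8)→(12, 10): d=(4,2) right/bottom  bias=-1
    (4,4)@(9, 9): e=[26,12,2] → █
    (5,4)@(11, 9): e=[14,28,-2] → ·
    (3,5)@(7, 11): e=[22,4,14] → █
    (5,5)@(11, 11): e=[-2,36,6] → ·
    (3,6)@(7, 13): e=[6,12,22] → █
    (4,6)@(9, 13): e=[-6,28,18] → ·
    (2,7)@(5, 15): e=[2,4,34] → █
    (3,7)@(7, 15): e=[-10,20,30] → ·
  covered (5 px):
    · · · · · · · · · ·
    · · · · · · · · · ·
    · · · · · · · · · ·
    · · · · · · · · · ·
    · · · · █ · · · · ·
    · · · █ █ · · · · ·
    · · · █ · · · · · ·
    · · █ · · · · · · ·

Final: "outside"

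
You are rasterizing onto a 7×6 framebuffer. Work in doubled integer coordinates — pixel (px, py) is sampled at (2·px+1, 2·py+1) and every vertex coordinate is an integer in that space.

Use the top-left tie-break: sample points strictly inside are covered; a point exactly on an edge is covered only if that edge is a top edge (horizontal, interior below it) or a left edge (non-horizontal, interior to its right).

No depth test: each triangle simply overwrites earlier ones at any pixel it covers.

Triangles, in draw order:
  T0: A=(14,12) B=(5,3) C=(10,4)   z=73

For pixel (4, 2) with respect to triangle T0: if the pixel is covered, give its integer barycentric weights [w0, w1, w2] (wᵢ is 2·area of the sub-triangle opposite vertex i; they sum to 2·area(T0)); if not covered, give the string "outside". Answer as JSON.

T0:
  2·area = 36
  edge (14, 12)→(5, 3): d=(-9,-9) top-left  bias=+0
  edge (5, 3)→(10, 4): d=(5,1) right/bottom  bias=-1
  edge (10, 4)→(14, 12): d=(4,8) right/bottom  bias=-1
    (1,0)@(3, 1): e=[0,-8,44] → ·  [on edge]
    (2,1)@(5, 3): e=[0,0,36] → ·  [on edge]
    (3,2)@(7, 5): e=[0,8,28] → #  [on edge]
    (4,2)@(9, 5): e=[18,6,12] → #
    (5,2)@(11, 5): e=[36,4,-4] → ·
    (3,3)@(7, 7): e=[-18,18,36] → ·
    (4,3)@(9, 7): e=[0,16,20] → #  [on edge]
    (5,3)@(11, 7): e=[18,14,4] → #
    (6,3)@(13, 7): e=[36,12,-12] → ·
    (4,4)@(9, 9): e=[-18,26,28] → ·
    (5,4)@(11, 9): e=[0,24,12] → #  [on edge]
    (6,4)@(13, 9): e=[18,22,-4] → ·
    (6,5)@(13, 11): e=[0,32,4] → #  [on edge]
  covered (6 px):
    · · · · · · ·
    · · · · · · ·
    · · · # # · ·
    · · · · # # ·
    · · · · · # ·
    · · · · · · #

Result: [6,12,18]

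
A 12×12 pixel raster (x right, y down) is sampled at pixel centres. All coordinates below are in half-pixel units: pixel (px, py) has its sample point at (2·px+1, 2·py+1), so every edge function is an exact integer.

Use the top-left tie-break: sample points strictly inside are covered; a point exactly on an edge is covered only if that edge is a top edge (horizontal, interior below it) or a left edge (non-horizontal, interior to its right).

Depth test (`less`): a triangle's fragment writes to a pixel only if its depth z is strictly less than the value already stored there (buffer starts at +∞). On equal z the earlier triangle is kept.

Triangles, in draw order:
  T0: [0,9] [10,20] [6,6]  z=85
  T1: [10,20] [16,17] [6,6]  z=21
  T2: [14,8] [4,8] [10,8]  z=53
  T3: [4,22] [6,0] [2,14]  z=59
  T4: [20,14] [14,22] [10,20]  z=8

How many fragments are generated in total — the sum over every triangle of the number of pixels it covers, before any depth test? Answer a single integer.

T0:
  2·area = 96  (B↔C swapped to make it positive)
  edge (0, 9)→(6, 6): d=(6,-3) top-left  bias=+0
  edge (6, 6)→(10, 20): d=(4,14) right/bottom  bias=-1
  edge (10, 20)→(0, 9): d=(-10,-11) top-left  bias=+0
    (2,3)@(5, 7): e=[3,18,75] → █
    (3,3)@(7, 7): e=[9,-10,97] → ·
    (0,4)@(1, 9): e=[3,82,11] → █
    (1,4)@(3, 9): e=[9,54,33] → █
    (3,4)@(7, 9): e=[21,-2,77] → ·
    (0,5)@(1, 11): e=[15,90,-9] → ·
    (1,5)@(3, 11): e=[21,62,13] → █
    (3,5)@(7, 11): e=[33,6,57] → █
    (4,5)@(9, 11): e=[39,-22,79] → ·
    (1,6)@(3, 13): e=[33,70,-7] → ·
    (2,6)@(5, 13): e=[39,42,15] → █
    (4,6)@(9, 13): e=[51,-14,59] → ·
  covered (11 px):
    · · · · · · · · · · · ·
    · · · · · · · · · · · ·
    · · · · · · · · · · · ·
    · · █ · · · · · · · · ·
    █ █ █ · · · · · · · · ·
    · █ █ █ · · · · · · · ·
    · · █ █ · · · · · · · ·
    · · · █ · · · · · · · ·
    · · · · █ · · · · · · ·
    · · · · · · · · · · · ·
    · · · · · · · · · · · ·
    · · · · · · · · · · · ·
T1:
  2·area = 96  (B↔C swapped to make it positive)
  edge (10, 20)→(6, 6): d=(-4,-14) top-left  bias=+0
  edge (6, 6)→(16, 17): d=(10,11) right/bottom  bias=-1
  edge (16, 17)→(10, 20): d=(-6,3) right/bottom  bias=-1
    (3,4)@(7, 9): e=[2,19,75] → █
    (4,4)@(9, 9): e=[30,-3,69] → ·
    (3,5)@(7, 11): e=[-6,39,63] → ·
    (4,5)@(9, 11): e=[22,17,57] → █
    (5,5)@(11, 11): e=[50,-5,51] → ·
    (4,6)@(9, 13): e=[14,37,45] → █
    (5,6)@(11, 13): e=[42,15,39] → █
    (6,6)@(13, 13): e=[70,-7,33] → ·
    (4,7)@(9, 15): e=[6,57,33] → █
    (6,7)@(13, 15): e=[62,13,21] → █
    (7,7)@(15, 15): e=[90,-9,15] → ·
    (4,8)@(9, 17): e=[-2,77,21] → ·
  covered (11 px):
    · · · · · · · · · · · ·
    · · · · · · · · · · · ·
    · · · · · · · · · · · ·
    · · · · · · · · · · · ·
    · · · █ · · · · · · · ·
    · · · · █ · · · · · · ·
    · · · · █ █ · · · · · ·
    · · · · █ █ █ · · · · ·
    · · · · · █ █ █ · · · ·
    · · · · · █ · · · · · ·
    · · · · · · · · · · · ·
    · · · · · · · · · · · ·
T2:
  degenerate (2·area = 0) — covers nothing
T3:
  2·area = 60  (B↔C swapped to make it positive)
  edge (4, 22)→(2, 14): d=(-2,-8) top-left  bias=+0
  edge (2, 14)→(6, 0): d=(4,-14) top-left  bias=+0
  edge (6, 0)→(4, 22): d=(-2,22) right/bottom  bias=-1
    (2,2)@(5, 5): e=[42,6,12] → █
    (3,2)@(7, 5): e=[58,34,-32] → ·
    (2,3)@(5, 7): e=[38,14,8] → █
    (3,3)@(7, 7): e=[54,42,-36] → ·
    (2,4)@(5, 9): e=[34,22,4] → █
    (3,4)@(7, 9): e=[50,50,-40] → ·
    (1,5)@(3, 11): e=[14,2,44] → █
    (2,5)@(5, 11): e=[30,30,0] → ·  [on edge]
    (1,6)@(3, 13): e=[10,10,40] → █
    (2,6)@(5, 13): e=[26,38,-4] → ·
    (1,7)@(3, 15): e=[6,18,36] → █
    (2,7)@(5, 15): e=[22,46,-8] → ·
  covered (7 px):
    · · · · · · · · · · · ·
    · · · · · · · · · · · ·
    · · █ · · · · · · · · ·
    · · █ · · · · · · · · ·
    · · █ · · · · · · · · ·
    · █ · · · · · · · · · ·
    · █ · · · · · · · · · ·
    · █ · · · · · · · · · ·
    · █ · · · · · · · · · ·
    · · · · · · · · · · · ·
    · · · · · · · · · · · ·
    · · · · · · · · · · · ·
T4:
  2·area = 44
  edge (20, 14)→(14, 22): d=(-6,8) right/bottom  bias=-1
  edge (14, 22)→(10, 20): d=(-4,-2) top-left  bias=+0
  edge (10, 20)→(20, 14): d=(10,-6) top-left  bias=+0
    (9,7)@(19, 15): e=[2,38,4] → █
    (10,7)@(21, 15): e=[-14,42,16] → ·
    (7,8)@(15, 17): e=[22,22,0] → █  [on edge]
    (8,8)@(17, 17): e=[6,26,12] → █
    (9,8)@(19, 17): e=[-10,30,24] → ·
    (6,9)@(13, 19): e=[26,10,8] → █
    (8,9)@(17, 19): e=[-6,18,32] → ·
    (6,10)@(13, 21): e=[14,2,28] → █
    (7,10)@(15, 21): e=[-2,6,40] → ·
    (2,11)@(5, 23): e=[66,-22,0] → ·  [on edge]
    (6,11)@(13, 23): e=[2,-6,48] → ·
  covered (6 px):
    · · · · · · · · · · · ·
    · · · · · · · · · · · ·
    · · · · · · · · · · · ·
    · · · · · · · · · · · ·
    · · · · · · · · · · · ·
    · · · · · · · · · · · ·
    · · · · · · · · · · · ·
    · · · · · · · · · █ · ·
    · · · · · · · █ █ · · ·
    · · · · · · █ █ · · · ·
    · · · · · · █ · · · · ·
    · · · · · · · · · · · ·

Answer: 35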